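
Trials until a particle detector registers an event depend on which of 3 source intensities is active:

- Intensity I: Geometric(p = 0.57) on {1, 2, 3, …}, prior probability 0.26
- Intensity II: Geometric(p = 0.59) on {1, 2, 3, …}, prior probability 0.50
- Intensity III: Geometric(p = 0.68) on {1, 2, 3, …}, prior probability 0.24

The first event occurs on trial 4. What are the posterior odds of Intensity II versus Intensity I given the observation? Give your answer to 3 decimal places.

Posterior odds = (π_i f_i(x)) / (π_j f_j(x)); the normalising sum cancels.
Evaluate each component's likelihood at the observed value:
  p_I = 0.045319
  p_II = 0.0406634
  p_III = 0.0222822
0.0203317 / 0.0117829 ≈ 1.726

1.726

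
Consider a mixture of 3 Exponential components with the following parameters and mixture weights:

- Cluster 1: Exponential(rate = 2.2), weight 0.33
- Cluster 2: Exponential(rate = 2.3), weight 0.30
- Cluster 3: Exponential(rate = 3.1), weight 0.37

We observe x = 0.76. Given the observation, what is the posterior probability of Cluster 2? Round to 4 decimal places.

Posterior ∝ prior × likelihood, so P(k | x) ∝ π_k f_k(x); normalise over all components.
Exponential densities:
  f_1 = 0.413316
  f_2 = 0.40048
  f_3 = 0.293876
Multiply by the mixture weights:
  π_1·f_1 = 0.33 × 0.413316 = 0.136394
  π_2·f_2 = 0.30 × 0.40048 = 0.120144
  π_3·f_3 = 0.37 × 0.293876 = 0.108734
Normaliser: 0.136394 + 0.120144 + 0.108734 = 0.365272
P(Cluster 2 | 0.76) = 0.120144 / 0.365272 ≈ 0.3289

0.3289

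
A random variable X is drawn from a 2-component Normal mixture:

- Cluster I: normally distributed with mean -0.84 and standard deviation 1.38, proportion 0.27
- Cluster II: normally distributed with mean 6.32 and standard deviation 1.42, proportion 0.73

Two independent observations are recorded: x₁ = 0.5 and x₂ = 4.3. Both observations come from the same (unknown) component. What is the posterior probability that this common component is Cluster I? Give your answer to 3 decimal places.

By Bayes' theorem, P(k | x) = π_k f_k(x) / Σ_j π_j f_j(x).
Since both observations come from the same component, the likelihood for component k is f_k(x₁)·f_k(x₂).
  L_I = [0.180422] × [0.000280908] = 5.06819e-05
  L_II = [6.32243e-05] × [0.102141] = 6.45781e-06
Unnormalised posteriors:
  π_I·L_I = 0.27 × 5.06819e-05 = 1.36841e-05
  π_II·L_II = 0.73 × 6.45781e-06 = 4.7142e-06
Sum: 1.36841e-05 + 4.7142e-06 = 1.83983e-05
So the posterior for Cluster I is 1.36841e-05 / 1.83983e-05 ≈ 0.744.

0.744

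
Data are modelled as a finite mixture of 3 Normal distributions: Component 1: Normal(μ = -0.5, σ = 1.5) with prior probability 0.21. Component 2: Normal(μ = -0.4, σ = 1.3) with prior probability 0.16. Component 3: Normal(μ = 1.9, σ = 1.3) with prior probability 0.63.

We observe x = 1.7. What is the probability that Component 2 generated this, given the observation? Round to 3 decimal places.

Posterior ∝ prior × likelihood, so P(k | x) ∝ P(Z=k) f_k(x); normalise over all components.
Evaluate each component's likelihood at the observed value:
  L_1 = 0.0907217
  L_2 = 0.0832392
  L_3 = 0.303268
Prior × likelihood for each component:
  P(Z=1)·L_1 = 0.21 × 0.0907217 = 0.0190515
  P(Z=2)·L_2 = 0.16 × 0.0832392 = 0.0133183
  P(Z=3)·L_3 = 0.63 × 0.303268 = 0.191059
Evidence: 0.0190515 + 0.0133183 + 0.191059 = 0.223429
Responsibility of Component 2: 0.0133183 / 0.223429 ≈ 0.060

0.060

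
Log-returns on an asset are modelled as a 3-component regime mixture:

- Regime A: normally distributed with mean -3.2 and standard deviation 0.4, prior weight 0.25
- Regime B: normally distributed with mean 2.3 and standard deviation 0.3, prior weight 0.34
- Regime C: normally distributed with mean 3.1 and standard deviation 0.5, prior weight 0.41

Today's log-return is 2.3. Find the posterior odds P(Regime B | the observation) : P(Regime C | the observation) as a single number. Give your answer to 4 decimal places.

4.9710

Only the two components matter; the odds are (w_i f_i(x)) / (w_j f_j(x)).
Normal densities:
  L_A = (1/(0.4·√(2π)))·exp(−(2.3−-3.2)²/(2·0.4²)) = 0.997356·exp(-94.53125) = 8.79933e-42
  L_B = (1/(0.3·√(2π)))·exp(−(2.3−2.3)²/(2·0.3²)) = 1.329808·exp(-0.00000) = 1.32981
  L_C = (1/(0.5·√(2π)))·exp(−(2.3−3.1)²/(2·0.5²)) = 0.797885·exp(-1.28000) = 0.221842
Posterior odds = (w_B·L_B) / (w_C·L_C) = (0.34·1.32981) / (0.41·0.221842) = 0.452135 / 0.0909551 ≈ 4.9710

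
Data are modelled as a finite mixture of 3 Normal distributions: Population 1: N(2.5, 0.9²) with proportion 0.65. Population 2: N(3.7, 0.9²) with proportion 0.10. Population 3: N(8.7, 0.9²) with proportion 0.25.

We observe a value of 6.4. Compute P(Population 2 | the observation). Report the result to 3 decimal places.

0.104

Posterior ∝ prior × likelihood, so P(k | x) ∝ π_k f_k(x); normalise over all components.
Normal densities:
  p_1 = 3.70787e-05
  p_2 = 0.00492428
  p_3 = 0.0169242
Weight by the priors:
  π_1·p_1 = 0.65 × 3.70787e-05 = 2.41012e-05
  π_2·p_2 = 0.10 × 0.00492428 = 0.000492428
  π_3·p_3 = 0.25 × 0.0169242 = 0.00423105
Sum: 2.41012e-05 + 0.000492428 + 0.00423105 = 0.00474758
P(Population 2 | the observation) ≈ 0.104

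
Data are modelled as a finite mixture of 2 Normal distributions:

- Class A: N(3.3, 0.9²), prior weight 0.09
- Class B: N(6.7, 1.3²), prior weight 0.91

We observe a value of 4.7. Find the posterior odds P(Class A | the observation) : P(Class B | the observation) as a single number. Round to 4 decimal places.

0.1391

Posterior odds = (P(Z=i) f_i(x)) / (P(Z=j) f_j(x)); the normalising sum cancels.
Normal densities:
  f_A = 0.132198
  f_B = 0.0939742
0.0118978 / 0.0855165 ≈ 0.1391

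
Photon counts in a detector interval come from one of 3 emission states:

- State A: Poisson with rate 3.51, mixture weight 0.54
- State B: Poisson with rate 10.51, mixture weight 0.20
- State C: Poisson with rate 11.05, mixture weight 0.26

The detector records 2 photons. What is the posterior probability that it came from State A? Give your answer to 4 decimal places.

0.9945

The responsibility of component k is π_k f_k(x) divided by Σ_j π_j f_j(x).
Evaluate each component's likelihood at the observed value:
  p_A = e^(−3.51)·3.51^2/2! = 0.184166
  p_B = e^(−10.51)·10.51^2/2! = 0.00150571
  p_C = e^(−11.05)·11.05^2/2! = 0.00096993
Prior × likelihood for each component:
  π_A·p_A = 0.54 × 0.184166 = 0.0994499
  π_B·p_B = 0.20 × 0.00150571 = 0.000301141
  π_C·p_C = 0.26 × 0.00096993 = 0.000252182
Normaliser: 0.0994499 + 0.000301141 + 0.000252182 = 0.100003
P(State A | x) = 0.0994499 / 0.100003 ≈ 0.9945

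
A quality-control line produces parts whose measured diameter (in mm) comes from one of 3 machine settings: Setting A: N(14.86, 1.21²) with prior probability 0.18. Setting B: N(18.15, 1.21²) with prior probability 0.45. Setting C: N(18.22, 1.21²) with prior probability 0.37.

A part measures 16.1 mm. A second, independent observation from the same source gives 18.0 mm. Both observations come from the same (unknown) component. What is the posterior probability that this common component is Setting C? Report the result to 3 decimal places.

P(component k | x) = π_k·f_k(x) / marginal(x), where marginal(x) = Σ_j π_j·f_j(x).
Since both observations come from the same component, the likelihood for component k is f_k(x₁)·f_k(x₂).
  p_A = [(1/(1.21·√(2π)))·exp(−(16.1−14.86)²/(2·1.21²)) = 0.329704·exp(-0.52510) = 0.195019] × [0.0113711] = 0.00221758
  p_B = [(1/(1.21·√(2π)))·exp(−(16.1−18.15)²/(2·1.21²)) = 0.329704·exp(-1.43518) = 0.0784934] × [0.327181] = 0.0256815
  p_C = [(1/(1.21·√(2π)))·exp(−(16.1−18.22)²/(2·1.21²)) = 0.329704·exp(-1.53487) = 0.0710461] × [0.324299] = 0.0230402
Unnormalised posteriors:
  π_A·p_A = 0.18 × 0.00221758 = 0.000399165
  π_B·p_B = 0.45 × 0.0256815 = 0.0115567
  π_C·p_C = 0.37 × 0.0230402 = 0.00852488
Normaliser: 0.000399165 + 0.0115567 + 0.00852488 = 0.0204807
P(Setting C | data) ≈ 0.416

0.416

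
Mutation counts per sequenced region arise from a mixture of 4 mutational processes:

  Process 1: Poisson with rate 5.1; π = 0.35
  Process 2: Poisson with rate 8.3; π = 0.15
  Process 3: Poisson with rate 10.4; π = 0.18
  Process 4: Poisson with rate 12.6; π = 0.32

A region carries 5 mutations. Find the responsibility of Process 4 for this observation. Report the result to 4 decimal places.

0.0348

Posterior ∝ prior × likelihood, so P(k | x) ∝ π_k f_k(x); normalise over all components.
Component likelihoods at x = 5 mutations:
  f_1 = e^(−5.1)·5.1^5/5! = 0.175294
  f_2 = e^(−8.3)·8.3^5/5! = 0.0815765
  f_3 = e^(−10.4)·10.4^5/5! = 0.0308548
  f_4 = e^(−12.6)·12.6^5/5! = 0.00892403
Prior × likelihood for each component:
  π_1·f_1 = 0.35 × 0.175294 = 0.061353
  π_2·f_2 = 0.15 × 0.0815765 = 0.0122365
  π_3·f_3 = 0.18 × 0.0308548 = 0.00555387
  π_4·f_4 = 0.32 × 0.00892403 = 0.00285569
Sum: 0.061353 + 0.0122365 + 0.00555387 + 0.00285569 = 0.081999
P(Process 4 | data) ≈ 0.0348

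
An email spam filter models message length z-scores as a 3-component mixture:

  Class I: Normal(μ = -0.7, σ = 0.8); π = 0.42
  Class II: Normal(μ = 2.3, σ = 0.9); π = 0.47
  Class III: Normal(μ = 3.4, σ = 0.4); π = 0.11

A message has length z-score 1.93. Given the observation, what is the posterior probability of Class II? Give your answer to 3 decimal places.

0.994

Apply Bayes' rule: the posterior for each component is proportional to its prior times its likelihood at x.
Evaluate each component's likelihood at the observed value:
  f_I = (1/(0.8·√(2π)))·exp(−(1.93−-0.7)²/(2·0.8²)) = 0.498678·exp(-5.40383) = 0.00224371
  f_II = (1/(0.9·√(2π)))·exp(−(1.93−2.3)²/(2·0.9²)) = 0.443269·exp(-0.08451) = 0.407349
  f_III = (1/(0.4·√(2π)))·exp(−(1.93−3.4)²/(2·0.4²)) = 0.997356·exp(-6.75281) = 0.0011645
Weight by the priors:
  P(Z=I)·f_I = 0.42 × 0.00224371 = 0.00094236
  P(Z=II)·f_II = 0.47 × 0.407349 = 0.191454
  P(Z=III)·f_III = 0.11 × 0.0011645 = 0.000128095
Marginal: 0.00094236 + 0.191454 + 0.000128095 = 0.192525
P(Class II | x) ≈ 0.994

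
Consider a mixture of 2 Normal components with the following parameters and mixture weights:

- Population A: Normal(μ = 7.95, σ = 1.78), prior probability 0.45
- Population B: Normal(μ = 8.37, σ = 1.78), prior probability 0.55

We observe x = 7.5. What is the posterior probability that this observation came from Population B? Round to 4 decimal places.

0.5283

By Bayes' theorem, P(k | x) = w_k f_k(x) / Σ_j w_j f_j(x).
Evaluate each component's likelihood at the observed value:
  p_A = 0.217076
  p_B = 0.198891
Multiply by the mixture weights:
  w_A·p_A = 0.45 × 0.217076 = 0.0976842
  w_B·p_B = 0.55 × 0.198891 = 0.10939
Marginal: 0.0976842 + 0.10939 = 0.207074
P(Population B | data) = 0.10939 / 0.207074 ≈ 0.5283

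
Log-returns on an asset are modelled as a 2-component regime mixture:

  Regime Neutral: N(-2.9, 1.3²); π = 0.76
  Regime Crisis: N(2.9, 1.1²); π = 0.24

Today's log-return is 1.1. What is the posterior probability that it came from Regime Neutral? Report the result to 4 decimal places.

By Bayes' theorem, P(k | x) = w_k f_k(x) / Σ_j w_j f_j(x).
Component likelihoods at x = 1.1:
  p_Neutral = (1/(1.3·√(2π)))·exp(−(1.1−-2.9)²/(2·1.3²)) = 0.306879·exp(-4.73373) = 0.00269858
  p_Crisis = (1/(1.1·√(2π)))·exp(−(1.1−2.9)²/(2·1.1²)) = 0.362675·exp(-1.33884) = 0.0950748
Weight by the priors:
  w_Neutral·p_Neutral = 0.76 × 0.00269858 = 0.00205092
  w_Crisis·p_Crisis = 0.24 × 0.0950748 = 0.0228179
Evidence: 0.00205092 + 0.0228179 = 0.0248689
Responsibility of Regime Neutral: 0.00205092 / 0.0248689 ≈ 0.0825

0.0825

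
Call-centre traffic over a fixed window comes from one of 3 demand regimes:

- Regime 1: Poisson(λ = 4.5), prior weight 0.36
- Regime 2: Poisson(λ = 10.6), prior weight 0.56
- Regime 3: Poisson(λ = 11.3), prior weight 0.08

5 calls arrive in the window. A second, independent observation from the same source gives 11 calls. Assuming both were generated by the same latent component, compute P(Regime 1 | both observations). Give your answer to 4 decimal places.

Posterior ∝ prior × likelihood, so P(k | x) ∝ π_k f_k(x); normalise over all components.
Since both observations come from the same component, the likelihood for component k is f_k(x₁)·f_k(x₂).
  f_1 = [e^(−4.5)·4.5^5/5! = 0.170827] × [0.00426439] = 0.000728472
  f_2 = [e^(−10.6)·10.6^5/5! = 0.027786] × [0.118492] = 0.00329241
  f_3 = [e^(−11.3)·11.3^5/5! = 0.0189969] × [0.118899] = 0.00225872
Weight by the priors:
  π_1·f_1 = 0.36 × 0.000728472 = 0.00026225
  π_2·f_2 = 0.56 × 0.00329241 = 0.00184375
  π_3·f_3 = 0.08 × 0.00225872 = 0.000180698
Denominator: 0.00026225 + 0.00184375 + 0.000180698 = 0.0022867
P(Regime 1 | data) ≈ 0.1147

0.1147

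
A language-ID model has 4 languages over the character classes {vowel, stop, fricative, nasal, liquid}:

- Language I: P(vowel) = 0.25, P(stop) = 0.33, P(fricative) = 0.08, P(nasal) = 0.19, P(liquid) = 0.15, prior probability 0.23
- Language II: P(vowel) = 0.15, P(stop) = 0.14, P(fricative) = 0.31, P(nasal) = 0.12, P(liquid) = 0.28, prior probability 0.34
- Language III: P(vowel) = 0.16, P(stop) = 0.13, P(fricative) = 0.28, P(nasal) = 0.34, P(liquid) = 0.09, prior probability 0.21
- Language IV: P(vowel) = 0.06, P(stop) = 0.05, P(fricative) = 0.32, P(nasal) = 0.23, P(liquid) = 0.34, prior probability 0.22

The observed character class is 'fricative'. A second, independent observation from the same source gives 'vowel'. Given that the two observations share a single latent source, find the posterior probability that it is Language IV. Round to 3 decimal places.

0.124

Apply Bayes' rule: the posterior for each component is proportional to its prior times its likelihood at x.
Since both observations come from the same component, the likelihood for component k is f_k(x₁)·f_k(x₂).
  p_I = [P(fricative | comp) = 0.08] × [0.25] = 0.02
  p_II = [P(fricative | comp) = 0.31] × [0.15] = 0.0465
  p_III = [P(fricative | comp) = 0.28] × [0.16] = 0.0448
  p_IV = [P(fricative | comp) = 0.32] × [0.06] = 0.0192
Weight by the priors:
  w_I·p_I = 0.23 × 0.02 = 0.0046
  w_II·p_II = 0.34 × 0.0465 = 0.01581
  w_III·p_III = 0.21 × 0.0448 = 0.009408
  w_IV·p_IV = 0.22 × 0.0192 = 0.004224
Normaliser: 0.0046 + 0.01581 + 0.009408 + 0.004224 = 0.034042
Responsibility of Language IV: 0.004224 / 0.034042 ≈ 0.124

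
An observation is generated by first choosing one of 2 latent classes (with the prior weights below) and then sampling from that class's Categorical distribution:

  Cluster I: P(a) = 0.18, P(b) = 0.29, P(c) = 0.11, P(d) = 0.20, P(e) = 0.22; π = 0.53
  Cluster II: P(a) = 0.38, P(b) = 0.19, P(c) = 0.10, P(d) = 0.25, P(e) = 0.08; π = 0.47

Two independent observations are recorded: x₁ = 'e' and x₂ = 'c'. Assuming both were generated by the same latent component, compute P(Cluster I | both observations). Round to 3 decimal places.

By Bayes' theorem, P(k | x) = w_k f_k(x) / Σ_j w_j f_j(x).
Since both observations come from the same component, the likelihood for component k is f_k(x₁)·f_k(x₂).
  L_I = [P(e | comp) = 0.22] × [0.11] = 0.0242
  L_II = [P(e | comp) = 0.08] × [0.1] = 0.008
Prior × likelihood for each component:
  w_I·L_I = 0.53 × 0.0242 = 0.012826
  w_II·L_II = 0.47 × 0.008 = 0.00376
Sum: 0.012826 + 0.00376 = 0.016586
P(Cluster I | x) ≈ 0.773

0.773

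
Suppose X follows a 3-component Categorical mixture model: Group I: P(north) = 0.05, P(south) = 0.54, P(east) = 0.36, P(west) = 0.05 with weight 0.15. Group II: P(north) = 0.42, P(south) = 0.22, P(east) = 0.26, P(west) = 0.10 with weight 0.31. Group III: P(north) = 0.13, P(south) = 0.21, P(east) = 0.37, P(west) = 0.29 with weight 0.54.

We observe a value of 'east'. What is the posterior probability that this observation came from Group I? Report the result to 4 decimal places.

Apply Bayes' rule: the posterior for each component is proportional to its prior times its likelihood at x.
Categorical probabilities:
  L_I = P(east | comp) = 0.36
  L_II = P(east | comp) = 0.26
  L_III = P(east | comp) = 0.37
Prior × likelihood for each component:
  π_I·L_I = 0.15 × 0.36 = 0.054
  π_II·L_II = 0.31 × 0.26 = 0.0806
  π_III·L_III = 0.54 × 0.37 = 0.1998
Denominator: 0.054 + 0.0806 + 0.1998 = 0.3344
P(Group I | the observation) ≈ 0.1615

0.1615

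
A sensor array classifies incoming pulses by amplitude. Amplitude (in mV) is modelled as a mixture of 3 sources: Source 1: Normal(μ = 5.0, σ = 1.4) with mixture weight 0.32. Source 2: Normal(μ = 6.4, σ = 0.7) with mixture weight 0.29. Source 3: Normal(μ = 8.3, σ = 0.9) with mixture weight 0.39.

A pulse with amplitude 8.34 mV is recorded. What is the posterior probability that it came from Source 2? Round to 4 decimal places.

0.0196

P(component k | x) = π_k·f_k(x) / marginal(x), where marginal(x) = Σ_j π_j·f_j(x).
Normal densities:
  p_1 = 0.0165524
  p_2 = 0.0122446
  p_3 = 0.442832
Unnormalised posteriors:
  π_1·p_1 = 0.32 × 0.0165524 = 0.00529675
  π_2·p_2 = 0.29 × 0.0122446 = 0.00355093
  π_3·p_3 = 0.39 × 0.442832 = 0.172704
Marginal: 0.00529675 + 0.00355093 + 0.172704 = 0.181552
P(Source 2 | x) ≈ 0.0196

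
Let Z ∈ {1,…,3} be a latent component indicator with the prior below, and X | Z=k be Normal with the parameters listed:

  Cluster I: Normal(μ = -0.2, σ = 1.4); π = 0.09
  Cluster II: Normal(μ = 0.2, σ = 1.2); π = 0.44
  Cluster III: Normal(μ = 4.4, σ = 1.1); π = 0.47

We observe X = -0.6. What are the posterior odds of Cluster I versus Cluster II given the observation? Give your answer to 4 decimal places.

Posterior odds = (π_i f_i(x)) / (π_j f_j(x)); the normalising sum cancels.
Component likelihoods at x = -0.6:
  f_I = 0.273562
  f_II = 0.266207
  f_III = 1.18305e-05
Posterior odds = (π_I·f_I) / (π_II·f_II) = (0.09·0.273562) / (0.44·0.266207) = 0.0246206 / 0.117131 ≈ 0.2102

0.2102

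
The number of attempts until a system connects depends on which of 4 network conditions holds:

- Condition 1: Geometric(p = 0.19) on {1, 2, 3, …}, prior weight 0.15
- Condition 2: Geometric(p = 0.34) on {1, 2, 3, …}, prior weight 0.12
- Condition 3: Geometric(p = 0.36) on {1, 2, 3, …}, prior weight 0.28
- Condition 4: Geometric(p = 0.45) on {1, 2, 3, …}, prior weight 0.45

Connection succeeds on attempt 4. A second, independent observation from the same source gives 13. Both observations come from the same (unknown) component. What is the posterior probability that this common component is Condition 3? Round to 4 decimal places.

Apply Bayes' rule: the posterior for each component is proportional to its prior times its likelihood at x.
Since both observations come from the same component, the likelihood for component k is f_k(x₁)·f_k(x₂).
  p_1 = [0.100974] × [0.0151556] = 0.00153032
  p_2 = [0.0977486] × [0.00232277] = 0.000227048
  p_3 = [0.0943718] × [0.00170005] = 0.000160437
  p_4 = [0.0748688] × [0.000344798] = 2.58146e-05
Unnormalised posteriors:
  π_1·p_1 = 0.15 × 0.00153032 = 0.000229548
  π_2·p_2 = 0.12 × 0.000227048 = 2.72457e-05
  π_3·p_3 = 0.28 × 0.000160437 = 4.49224e-05
  π_4·p_4 = 0.45 × 2.58146e-05 = 1.16166e-05
Denominator: 0.000229548 + 2.72457e-05 + 4.49224e-05 + 1.16166e-05 = 0.000313333
P(Condition 3 | data) = 4.49224e-05 / 0.000313333 ≈ 0.1434

0.1434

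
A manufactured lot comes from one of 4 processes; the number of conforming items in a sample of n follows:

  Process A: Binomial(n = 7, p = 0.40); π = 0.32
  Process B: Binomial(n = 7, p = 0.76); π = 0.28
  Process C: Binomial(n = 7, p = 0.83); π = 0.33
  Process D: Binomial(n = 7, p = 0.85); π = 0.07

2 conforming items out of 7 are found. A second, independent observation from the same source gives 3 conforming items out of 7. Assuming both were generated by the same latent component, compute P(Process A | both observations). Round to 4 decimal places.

0.9939

By Bayes' theorem, P(k | x) = w_k f_k(x) / Σ_j w_j f_j(x).
Since both observations come from the same component, the likelihood for component k is f_k(x₁)·f_k(x₂).
  L_A = [C(7,2)·0.40^2·0.60^5 = 21·0.16·0.07776 = 0.261274] × [0.290304] = 0.0758488
  L_B = [C(7,2)·0.76^2·0.24^5 = 21·0.5776·0.000796262 = 0.00965834] × [0.0509746] = 0.00049233
  L_C = [C(7,2)·0.83^2·0.17^5 = 21·0.6889·0.000141986 = 0.00205409] × [0.0167147] = 3.43335e-05
  L_D = [C(7,2)·0.85^2·0.15^5 = 21·0.7225·7.59375e-05 = 0.00115216] × [0.0108815] = 1.25373e-05
Weight by the priors:
  w_A·L_A = 0.32 × 0.0758488 = 0.0242716
  w_B·L_B = 0.28 × 0.00049233 = 0.000137852
  w_C·L_C = 0.33 × 3.43335e-05 = 1.13301e-05
  w_D·L_D = 0.07 × 1.25373e-05 = 8.7761e-07
Sum: 0.0242716 + 0.000137852 + 1.13301e-05 + 8.7761e-07 = 0.0244217
P(Process A | x₁, x₂) = 0.0242716 / 0.0244217 ≈ 0.9939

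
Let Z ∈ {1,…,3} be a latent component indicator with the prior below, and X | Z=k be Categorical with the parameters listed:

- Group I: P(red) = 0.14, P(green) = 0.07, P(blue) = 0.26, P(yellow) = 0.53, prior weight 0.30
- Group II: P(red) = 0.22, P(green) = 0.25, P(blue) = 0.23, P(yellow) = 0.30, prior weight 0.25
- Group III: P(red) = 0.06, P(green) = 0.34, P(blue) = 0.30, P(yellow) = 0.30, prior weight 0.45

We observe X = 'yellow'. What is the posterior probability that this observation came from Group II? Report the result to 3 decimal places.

The responsibility of component k is P(Z=k) f_k(x) divided by Σ_j P(Z=j) f_j(x).
Categorical probabilities:
  p_I = P(yellow | comp) = 0.53
  p_II = P(yellow | comp) = 0.30
  p_III = P(yellow | comp) = 0.30
Weight by the priors:
  P(Z=I)·p_I = 0.30 × 0.53 = 0.159
  P(Z=II)·p_II = 0.25 × 0.3 = 0.075
  P(Z=III)·p_III = 0.45 × 0.3 = 0.135
Sum: 0.159 + 0.075 + 0.135 = 0.369
P(Group II | 'yellow') ≈ 0.203

0.203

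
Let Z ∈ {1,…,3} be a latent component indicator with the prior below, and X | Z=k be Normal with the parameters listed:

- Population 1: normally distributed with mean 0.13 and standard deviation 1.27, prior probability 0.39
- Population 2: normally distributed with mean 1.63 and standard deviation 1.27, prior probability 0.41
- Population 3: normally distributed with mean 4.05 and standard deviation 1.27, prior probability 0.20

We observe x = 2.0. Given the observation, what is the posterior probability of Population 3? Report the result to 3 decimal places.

The responsibility of component k is π_k f_k(x) divided by Σ_j π_j f_j(x).
Component likelihoods at x = 2.0:
  p_1 = 0.106246
  p_2 = 0.301075
  p_3 = 0.0853723
Weight by the priors:
  π_1·p_1 = 0.39 × 0.106246 = 0.041436
  π_2·p_2 = 0.41 × 0.301075 = 0.123441
  π_3·p_3 = 0.20 × 0.0853723 = 0.0170745
Sum: 0.041436 + 0.123441 + 0.0170745 = 0.181951
So the posterior for Population 3 is 0.0170745 / 0.181951 ≈ 0.094.

0.094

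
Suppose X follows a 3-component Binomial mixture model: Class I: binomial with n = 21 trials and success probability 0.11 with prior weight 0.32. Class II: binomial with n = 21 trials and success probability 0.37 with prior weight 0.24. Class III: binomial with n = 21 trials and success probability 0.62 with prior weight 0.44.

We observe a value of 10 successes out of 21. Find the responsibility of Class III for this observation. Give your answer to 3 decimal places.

Apply Bayes' rule: the posterior for each component is proportional to its prior times its likelihood at x.
Component likelihoods at x = 10 successes out of 21:
  p_I = 2.53888e-05
  p_II = 0.105242
  p_III = 0.0706255
Unnormalised posteriors:
  w_I·p_I = 0.32 × 2.53888e-05 = 8.12441e-06
  w_II·p_II = 0.24 × 0.105242 = 0.025258
  w_III·p_III = 0.44 × 0.0706255 = 0.0310752
Sum: 8.12441e-06 + 0.025258 + 0.0310752 = 0.0563414
P(Class III | 10 successes out of 21) ≈ 0.552

0.552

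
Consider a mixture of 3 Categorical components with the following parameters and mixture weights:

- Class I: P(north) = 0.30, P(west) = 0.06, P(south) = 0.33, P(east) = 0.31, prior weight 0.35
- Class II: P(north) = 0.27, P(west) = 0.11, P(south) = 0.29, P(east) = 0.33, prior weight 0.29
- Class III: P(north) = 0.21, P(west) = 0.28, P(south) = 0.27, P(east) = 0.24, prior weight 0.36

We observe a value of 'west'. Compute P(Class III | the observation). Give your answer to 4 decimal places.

By Bayes' theorem, P(k | x) = P(Z=k) f_k(x) / Σ_j P(Z=j) f_j(x).
Categorical probabilities:
  L_I = P(west | comp) = 0.06
  L_II = P(west | comp) = 0.11
  L_III = P(west | comp) = 0.28
Unnormalised posteriors:
  P(Z=I)·L_I = 0.35 × 0.06 = 0.021
  P(Z=II)·L_II = 0.29 × 0.11 = 0.0319
  P(Z=III)·L_III = 0.36 × 0.28 = 0.1008
Evidence: 0.021 + 0.0319 + 0.1008 = 0.1537
P(Class III | x) = 0.1008 / 0.1537 ≈ 0.6558

0.6558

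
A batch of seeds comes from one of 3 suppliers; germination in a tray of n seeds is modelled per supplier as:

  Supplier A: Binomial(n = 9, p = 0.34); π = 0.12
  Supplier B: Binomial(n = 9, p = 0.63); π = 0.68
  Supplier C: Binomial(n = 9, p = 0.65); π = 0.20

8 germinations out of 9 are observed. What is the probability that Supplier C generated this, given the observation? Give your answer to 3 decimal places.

0.263

By Bayes' theorem, P(k | x) = P(Z=k) f_k(x) / Σ_j P(Z=j) f_j(x).
Evaluate each component's likelihood at the observed value:
  f_A = C(9,8)·0.34^8·0.66^1 = 9·0.000178579·0.66 = 0.00106076
  f_B = C(9,8)·0.63^8·0.37^1 = 9·0.0248156·0.37 = 0.0826359
  f_C = C(9,8)·0.65^8·0.35^1 = 9·0.0318645·0.35 = 0.100373
Unnormalised posteriors:
  P(Z=A)·f_A = 0.12 × 0.00106076 = 0.000127291
  P(Z=B)·f_B = 0.68 × 0.0826359 = 0.0561924
  P(Z=C)·f_C = 0.20 × 0.100373 = 0.0200746
Evidence: 0.000127291 + 0.0561924 + 0.0200746 = 0.0763943
So the posterior for Supplier C is 0.0200746 / 0.0763943 ≈ 0.263.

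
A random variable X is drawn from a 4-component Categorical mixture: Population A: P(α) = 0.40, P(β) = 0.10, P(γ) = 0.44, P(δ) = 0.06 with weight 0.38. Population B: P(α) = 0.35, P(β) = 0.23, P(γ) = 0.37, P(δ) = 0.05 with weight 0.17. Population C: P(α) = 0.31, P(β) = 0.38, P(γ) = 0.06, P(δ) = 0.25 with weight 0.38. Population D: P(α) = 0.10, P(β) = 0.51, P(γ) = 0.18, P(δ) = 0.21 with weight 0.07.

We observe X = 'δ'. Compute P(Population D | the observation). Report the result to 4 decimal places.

0.1043

The responsibility of component k is P(Z=k) f_k(x) divided by Σ_j P(Z=j) f_j(x).
Evaluate each component's likelihood at the observed value:
  p_A = P(δ | comp) = 0.06
  p_B = P(δ | comp) = 0.05
  p_C = P(δ | comp) = 0.25
  p_D = P(δ | comp) = 0.21
Unnormalised posteriors:
  P(Z=A)·p_A = 0.38 × 0.06 = 0.0228
  P(Z=B)·p_B = 0.17 × 0.05 = 0.0085
  P(Z=C)·p_C = 0.38 × 0.25 = 0.095
  P(Z=D)·p_D = 0.07 × 0.21 = 0.0147
Denominator: 0.0228 + 0.0085 + 0.095 + 0.0147 = 0.141
P(Population D | data) ≈ 0.1043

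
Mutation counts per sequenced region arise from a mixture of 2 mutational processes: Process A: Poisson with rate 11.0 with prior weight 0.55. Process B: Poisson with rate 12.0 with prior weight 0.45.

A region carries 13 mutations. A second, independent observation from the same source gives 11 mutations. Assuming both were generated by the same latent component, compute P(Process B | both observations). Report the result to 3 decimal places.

P(component k | x) = π_k·f_k(x) / marginal(x), where marginal(x) = Σ_j π_j·f_j(x).
Since both observations come from the same component, the likelihood for component k is f_k(x₁)·f_k(x₂).
  f_A = [e^(−11.0)·11.0^13/13! = 0.0925945] × [0.119378] = 0.0110538
  f_B = [e^(−12.0)·12.0^13/13! = 0.10557] × [0.114368] = 0.0120739
Prior × likelihood for each component:
  π_A·f_A = 0.55 × 0.0110538 = 0.00607956
  π_B·f_B = 0.45 × 0.0120739 = 0.00543324
Normaliser: 0.00607956 + 0.00543324 = 0.0115128
Responsibility of Process B: 0.00543324 / 0.0115128 ≈ 0.472

0.472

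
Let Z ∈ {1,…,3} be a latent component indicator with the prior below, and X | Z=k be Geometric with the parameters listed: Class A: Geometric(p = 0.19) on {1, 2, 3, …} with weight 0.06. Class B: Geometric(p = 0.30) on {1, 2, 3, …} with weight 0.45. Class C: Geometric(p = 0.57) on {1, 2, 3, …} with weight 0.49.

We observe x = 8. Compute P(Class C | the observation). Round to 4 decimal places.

0.0524

By Bayes' theorem, P(k | x) = w_k f_k(x) / Σ_j w_j f_j(x).
Component likelihoods at x = 8:
  L_A = 0.0434659
  L_B = 0.0247063
  L_C = 0.00154937
Prior × likelihood for each component:
  w_A·L_A = 0.06 × 0.0434659 = 0.00260795
  w_B·L_B = 0.45 × 0.0247063 = 0.0111178
  w_C·L_C = 0.49 × 0.00154937 = 0.000759189
Sum: 0.00260795 + 0.0111178 + 0.000759189 = 0.014485
P(Class C | data) ≈ 0.0524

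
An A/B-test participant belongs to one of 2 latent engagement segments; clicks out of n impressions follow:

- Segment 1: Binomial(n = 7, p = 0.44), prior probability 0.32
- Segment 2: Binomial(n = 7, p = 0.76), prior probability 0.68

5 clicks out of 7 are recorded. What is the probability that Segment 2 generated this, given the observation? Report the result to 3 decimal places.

Apply Bayes' rule: the posterior for each component is proportional to its prior times its likelihood at x.
Component likelihoods at x = 5 clicks out of 7:
  L_1 = C(7,5)·0.44^5·0.56^2 = 21·0.0164916·0.3136 = 0.108607
  L_2 = C(7,5)·0.76^5·0.24^2 = 21·0.253553·0.0576 = 0.306697
Unnormalised posteriors:
  P(Z=1)·L_1 = 0.32 × 0.108607 = 0.0347543
  P(Z=2)·L_2 = 0.68 × 0.306697 = 0.208554
Normaliser: 0.0347543 + 0.208554 = 0.243308
So the posterior for Segment 2 is 0.208554 / 0.243308 ≈ 0.857.

0.857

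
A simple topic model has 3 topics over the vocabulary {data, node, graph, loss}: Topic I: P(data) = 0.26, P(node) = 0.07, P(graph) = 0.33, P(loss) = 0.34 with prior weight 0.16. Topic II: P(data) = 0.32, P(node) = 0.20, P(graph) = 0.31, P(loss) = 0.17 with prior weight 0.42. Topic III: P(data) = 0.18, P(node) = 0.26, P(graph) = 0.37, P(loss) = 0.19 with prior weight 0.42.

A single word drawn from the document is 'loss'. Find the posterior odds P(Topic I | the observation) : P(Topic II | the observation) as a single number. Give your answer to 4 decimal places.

0.7619

Posterior odds = (π_i f_i(x)) / (π_j f_j(x)); the normalising sum cancels.
Categorical probabilities:
  L_I = 0.34
  L_II = 0.17
  L_III = 0.19
Odds = (0.16/0.42) × (0.34/0.17) = 0.380952 × 2 ≈ 0.7619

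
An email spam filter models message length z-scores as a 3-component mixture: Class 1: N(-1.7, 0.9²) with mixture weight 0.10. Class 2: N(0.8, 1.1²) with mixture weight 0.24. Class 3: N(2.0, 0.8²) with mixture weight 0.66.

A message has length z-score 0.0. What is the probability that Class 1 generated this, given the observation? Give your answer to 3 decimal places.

P(component k | x) = π_k·f_k(x) / marginal(x), where marginal(x) = Σ_j π_j·f_j(x).
Component likelihoods at x = 0.0:
  p_1 = 0.0744574
  p_2 = 0.278396
  p_3 = 0.0219104
Multiply by the mixture weights:
  π_1·p_1 = 0.10 × 0.0744574 = 0.00744574
  π_2·p_2 = 0.24 × 0.278396 = 0.066815
  π_3·p_3 = 0.66 × 0.0219104 = 0.0144608
Sum: 0.00744574 + 0.066815 + 0.0144608 = 0.0887216
So the posterior for Class 1 is 0.00744574 / 0.0887216 ≈ 0.084.

0.084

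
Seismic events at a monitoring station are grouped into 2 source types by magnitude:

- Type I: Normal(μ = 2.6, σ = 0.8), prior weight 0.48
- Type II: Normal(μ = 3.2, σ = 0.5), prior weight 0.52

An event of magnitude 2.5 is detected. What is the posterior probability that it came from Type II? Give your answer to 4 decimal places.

0.3960

P(component k | x) = P(Z=k)·f_k(x) / marginal(x), where marginal(x) = Σ_j P(Z=j)·f_j(x).
Normal densities:
  f_I = 0.494797
  f_II = 0.299455
Weight by the priors:
  P(Z=I)·f_I = 0.48 × 0.494797 = 0.237503
  P(Z=II)·f_II = 0.52 × 0.299455 = 0.155717
Sum: 0.237503 + 0.155717 = 0.393219
P(Type II | data) ≈ 0.3960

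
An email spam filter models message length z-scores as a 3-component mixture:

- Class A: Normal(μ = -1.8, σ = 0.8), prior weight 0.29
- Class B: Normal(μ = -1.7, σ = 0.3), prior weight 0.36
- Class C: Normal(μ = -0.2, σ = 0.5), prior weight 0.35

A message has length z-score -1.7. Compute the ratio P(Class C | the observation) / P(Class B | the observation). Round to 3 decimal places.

Since P(k|x) ∝ w_k f_k(x), the posterior odds are w_i f_i(x) / (w_j f_j(x)).
Normal densities:
  f_A = 0.494797
  f_B = 1.32981
  f_C = 0.0088637
Posterior odds = (w_C·f_C) / (w_B·f_B) = (0.35·0.0088637) / (0.36·1.32981) = 0.00310229 / 0.478731 ≈ 0.006

0.006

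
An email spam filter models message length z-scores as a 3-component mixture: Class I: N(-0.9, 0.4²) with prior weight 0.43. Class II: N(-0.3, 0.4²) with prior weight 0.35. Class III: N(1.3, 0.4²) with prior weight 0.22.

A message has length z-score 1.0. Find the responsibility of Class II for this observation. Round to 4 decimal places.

0.0106

Apply Bayes' rule: the posterior for each component is proportional to its prior times its likelihood at x.
Component likelihoods at x = 1.0:
  p_I = (1/(0.4·√(2π)))·exp(−(1.0−-0.9)²/(2·0.4²)) = 0.997356·exp(-11.28125) = 1.25738e-05
  p_II = (1/(0.4·√(2π)))·exp(−(1.0−-0.3)²/(2·0.4²)) = 0.997356·exp(-5.28125) = 0.00507262
  p_III = (1/(0.4·√(2π)))·exp(−(1.0−1.3)²/(2·0.4²)) = 0.997356·exp(-0.28125) = 0.752844
Weight by the priors:
  P(Z=I)·p_I = 0.43 × 1.25738e-05 = 5.40672e-06
  P(Z=II)·p_II = 0.35 × 0.00507262 = 0.00177542
  P(Z=III)·p_III = 0.22 × 0.752844 = 0.165626
Denominator: 5.40672e-06 + 0.00177542 + 0.165626 = 0.167406
Responsibility of Class II: 0.00177542 / 0.167406 ≈ 0.0106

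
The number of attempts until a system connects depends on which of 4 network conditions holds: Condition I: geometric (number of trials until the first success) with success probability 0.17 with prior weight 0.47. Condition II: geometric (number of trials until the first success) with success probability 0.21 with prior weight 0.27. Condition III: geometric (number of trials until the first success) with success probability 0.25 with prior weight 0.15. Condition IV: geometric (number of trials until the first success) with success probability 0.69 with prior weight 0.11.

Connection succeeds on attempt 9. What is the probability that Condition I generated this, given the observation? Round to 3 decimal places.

Posterior ∝ prior × likelihood, so P(k | x) ∝ π_k f_k(x); normalise over all components.
Evaluate each component's likelihood at the observed value:
  f_I = 0.038289
  f_II = 0.0318593
  f_III = 0.0250282
  f_IV = 5.88495e-05
Multiply by the mixture weights:
  π_I·f_I = 0.47 × 0.038289 = 0.0179958
  π_II·f_II = 0.27 × 0.0318593 = 0.00860201
  π_III·f_III = 0.15 × 0.0250282 = 0.00375423
  π_IV·f_IV = 0.11 × 5.88495e-05 = 6.47344e-06
Evidence: 0.0179958 + 0.00860201 + 0.00375423 + 6.47344e-06 = 0.0303585
So the posterior for Condition I is 0.0179958 / 0.0303585 ≈ 0.593.

0.593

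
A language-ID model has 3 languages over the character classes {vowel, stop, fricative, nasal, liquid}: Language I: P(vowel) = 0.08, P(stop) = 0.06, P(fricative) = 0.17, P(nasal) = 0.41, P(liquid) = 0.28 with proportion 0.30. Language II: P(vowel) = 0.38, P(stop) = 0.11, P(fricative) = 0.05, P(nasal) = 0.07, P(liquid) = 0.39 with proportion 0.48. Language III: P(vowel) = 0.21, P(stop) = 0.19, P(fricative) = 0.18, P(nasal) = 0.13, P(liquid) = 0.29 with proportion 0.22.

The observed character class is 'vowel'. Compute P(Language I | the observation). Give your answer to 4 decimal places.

By Bayes' theorem, P(k | x) = π_k f_k(x) / Σ_j π_j f_j(x).
Categorical probabilities:
  p_I = P(vowel | comp) = 0.08
  p_II = P(vowel | comp) = 0.38
  p_III = P(vowel | comp) = 0.21
Weight by the priors:
  π_I·p_I = 0.30 × 0.08 = 0.024
  π_II·p_II = 0.48 × 0.38 = 0.1824
  π_III·p_III = 0.22 × 0.21 = 0.0462
Sum: 0.024 + 0.1824 + 0.0462 = 0.2526
So the posterior for Language I is 0.024 / 0.2526 ≈ 0.0950.

0.0950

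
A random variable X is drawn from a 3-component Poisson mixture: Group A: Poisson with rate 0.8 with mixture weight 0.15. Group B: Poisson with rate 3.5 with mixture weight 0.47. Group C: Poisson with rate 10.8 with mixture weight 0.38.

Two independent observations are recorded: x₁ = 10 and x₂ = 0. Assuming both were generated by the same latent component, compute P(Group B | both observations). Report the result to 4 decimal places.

0.9719

By Bayes' theorem, P(k | x) = π_k f_k(x) / Σ_j π_j f_j(x).
Since both observations come from the same component, the likelihood for component k is f_k(x₁)·f_k(x₂).
  f_A = [1.32954e-08] × [0.449329] = 5.97401e-09
  f_B = [0.00229555] × [0.0301974] = 6.93196e-05
  f_C = [0.121365] × [2.03995e-05] = 2.47579e-06
Weight by the priors:
  π_A·f_A = 0.15 × 5.97401e-09 = 8.96101e-10
  π_B·f_B = 0.47 × 6.93196e-05 = 3.25802e-05
  π_C·f_C = 0.38 × 2.47579e-06 = 9.408e-07
Denominator: 8.96101e-10 + 3.25802e-05 + 9.408e-07 = 3.35219e-05
So the posterior for Group B is 3.25802e-05 / 3.35219e-05 ≈ 0.9719.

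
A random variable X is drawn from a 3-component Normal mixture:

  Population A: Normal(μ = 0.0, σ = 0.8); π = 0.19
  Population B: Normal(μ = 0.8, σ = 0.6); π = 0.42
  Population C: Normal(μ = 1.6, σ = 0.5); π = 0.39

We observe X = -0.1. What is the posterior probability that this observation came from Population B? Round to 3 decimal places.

0.488

By Bayes' theorem, P(k | x) = π_k f_k(x) / Σ_j π_j f_j(x).
Component likelihoods at x = -0.1:
  p_A = 0.494797
  p_B = 0.215863
  p_C = 0.00246444
Prior × likelihood for each component:
  π_A·p_A = 0.19 × 0.494797 = 0.0940115
  π_B·p_B = 0.42 × 0.215863 = 0.0906623
  π_C·p_C = 0.39 × 0.00246444 = 0.000961131
Denominator: 0.0940115 + 0.0906623 + 0.000961131 = 0.185635
So the posterior for Population B is 0.0906623 / 0.185635 ≈ 0.488.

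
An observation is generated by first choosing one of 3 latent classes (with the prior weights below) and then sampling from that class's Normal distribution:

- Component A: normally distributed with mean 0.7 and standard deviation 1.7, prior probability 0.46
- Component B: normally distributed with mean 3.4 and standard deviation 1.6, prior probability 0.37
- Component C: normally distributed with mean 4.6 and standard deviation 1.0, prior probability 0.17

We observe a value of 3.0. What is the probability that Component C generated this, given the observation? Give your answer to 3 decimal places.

P(component k | x) = π_k·f_k(x) / marginal(x), where marginal(x) = Σ_j π_j·f_j(x).
Component likelihoods at x = 3.0:
  p_A = 0.0939689
  p_B = 0.241668
  p_C = 0.110921
Multiply by the mixture weights:
  π_A·p_A = 0.46 × 0.0939689 = 0.0432257
  π_B·p_B = 0.37 × 0.241668 = 0.089417
  π_C·p_C = 0.17 × 0.110921 = 0.0188565
Normaliser: 0.0432257 + 0.089417 + 0.0188565 = 0.151499
So the posterior for Component C is 0.0188565 / 0.151499 ≈ 0.124.

0.124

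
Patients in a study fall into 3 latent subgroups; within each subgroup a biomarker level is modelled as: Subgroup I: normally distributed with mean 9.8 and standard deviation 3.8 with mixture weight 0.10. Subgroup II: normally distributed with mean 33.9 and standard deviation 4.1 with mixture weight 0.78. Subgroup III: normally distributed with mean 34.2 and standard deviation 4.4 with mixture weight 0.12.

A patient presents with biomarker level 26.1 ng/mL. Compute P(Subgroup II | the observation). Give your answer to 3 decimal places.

0.861

Posterior ∝ prior × likelihood, so P(k | x) ∝ π_k f_k(x); normalise over all components.
Component likelihoods at x = 26.1 ng/mL:
  p_I = (1/(3.8·√(2π)))·exp(−(26.1−9.8)²/(2·3.8²)) = 0.104985·exp(-9.19979) = 1.06098e-05
  p_II = (1/(4.1·√(2π)))·exp(−(26.1−33.9)²/(2·4.1²)) = 0.097303·exp(-1.80964) = 0.0159298
  p_III = (1/(4.4·√(2π)))·exp(−(26.1−34.2)²/(2·4.4²)) = 0.090669·exp(-1.69447) = 0.0166555
Unnormalised posteriors:
  π_I·p_I = 0.10 × 1.06098e-05 = 1.06098e-06
  π_II·p_II = 0.78 × 0.0159298 = 0.0124253
  π_III·p_III = 0.12 × 0.0166555 = 0.00199866
Marginal: 1.06098e-06 + 0.0124253 + 0.00199866 = 0.014425
Responsibility of Subgroup II: 0.0124253 / 0.014425 ≈ 0.861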